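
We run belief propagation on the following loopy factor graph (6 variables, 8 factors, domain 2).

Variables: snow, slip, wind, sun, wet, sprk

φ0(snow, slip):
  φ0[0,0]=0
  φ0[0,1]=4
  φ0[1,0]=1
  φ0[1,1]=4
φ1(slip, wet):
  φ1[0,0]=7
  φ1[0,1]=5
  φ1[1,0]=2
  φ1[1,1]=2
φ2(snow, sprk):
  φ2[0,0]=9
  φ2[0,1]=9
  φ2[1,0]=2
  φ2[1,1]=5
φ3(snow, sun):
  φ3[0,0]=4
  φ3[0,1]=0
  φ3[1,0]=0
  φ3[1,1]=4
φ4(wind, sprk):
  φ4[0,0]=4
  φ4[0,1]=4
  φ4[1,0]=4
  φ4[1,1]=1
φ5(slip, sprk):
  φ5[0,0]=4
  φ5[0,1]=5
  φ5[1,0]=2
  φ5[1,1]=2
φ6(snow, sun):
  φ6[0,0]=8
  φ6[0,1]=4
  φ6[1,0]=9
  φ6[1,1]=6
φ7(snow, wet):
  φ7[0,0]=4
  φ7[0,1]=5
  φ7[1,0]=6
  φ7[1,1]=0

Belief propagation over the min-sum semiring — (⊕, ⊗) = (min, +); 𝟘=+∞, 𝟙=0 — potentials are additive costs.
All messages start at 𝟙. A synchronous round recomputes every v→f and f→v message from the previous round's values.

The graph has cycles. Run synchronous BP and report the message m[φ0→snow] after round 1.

message @ round 1 = [0, 1]

init: all messages = 𝟙 over 2 values
r1 m[φ0→snow] = [0, 1]
r1 m[φ0→slip] = [0, 4]
r1 m[φ1→slip] = [5, 2]
r1 m[φ1→wet] = [2, 2]
r1 m[φ2→snow] = [9, 2]
r1 m[φ2→sprk] = [2, 5]
r1 m[φ3→snow] = [0, 0]
r1 m[φ3→sun] = [0, 0]
r1 m[φ4→wind] = [4, 1]
r1 m[φ4→sprk] = [4, 1]
r1 m[φ5→slip] = [4, 2]
r1 m[φ5→sprk] = [2, 2]
r1 m[φ6→snow] = [4, 6]
r1 m[φ6→sun] = [8, 4]
r1 m[φ7→snow] = [4, 0]
r1 m[φ7→wet] = [4, 0]
r1 m[snow→φ0] = [0, 0]
r1 m[snow→φ2] = [0, 0]
r1 m[snow→φ3] = [0, 0]
r1 m[snow→φ6] = [0, 0]
r1 m[snow→φ7] = [0, 0]
r1 m[slip→φ0] = [0, 0]
r1 m[slip→φ1] = [0, 0]
r1 m[slip→φ5] = [0, 0]
r1 m[wind→φ4] = [0, 0]
r1 m[sun→φ3] = [0, 0]
r1 m[sun→φ6] = [0, 0]
r1 m[wet→φ1] = [0, 0]
r1 m[wet→φ7] = [0, 0]
r1 m[sprk→φ2] = [0, 0]
r1 m[sprk→φ4] = [0, 0]
r1 m[sprk→φ5] = [0, 0]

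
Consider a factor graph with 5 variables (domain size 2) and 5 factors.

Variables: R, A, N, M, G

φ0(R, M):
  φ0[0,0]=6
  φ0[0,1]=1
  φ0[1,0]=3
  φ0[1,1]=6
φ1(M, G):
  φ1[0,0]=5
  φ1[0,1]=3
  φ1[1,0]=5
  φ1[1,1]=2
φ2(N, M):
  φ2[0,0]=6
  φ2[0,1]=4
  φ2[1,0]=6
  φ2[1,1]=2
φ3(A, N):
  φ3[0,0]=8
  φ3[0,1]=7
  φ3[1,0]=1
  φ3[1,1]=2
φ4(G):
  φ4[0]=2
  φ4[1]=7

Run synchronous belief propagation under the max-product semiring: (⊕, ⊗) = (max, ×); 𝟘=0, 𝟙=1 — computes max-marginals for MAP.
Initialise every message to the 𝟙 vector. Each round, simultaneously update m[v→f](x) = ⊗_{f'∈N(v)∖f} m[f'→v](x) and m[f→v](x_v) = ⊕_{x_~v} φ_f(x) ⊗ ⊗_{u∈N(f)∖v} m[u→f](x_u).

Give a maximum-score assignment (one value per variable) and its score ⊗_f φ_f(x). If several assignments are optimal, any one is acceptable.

assignment: (R=0, A=0, N=0, M=0, G=1); score = 6048

init: all messages = 𝟙 over 2 values
r1 m[φ0→R] = [6, 6]
r1 m[φ0→M] = [6, 6]
r1 m[φ1→M] = [5, 5]
r1 m[φ1→G] = [5, 3]
r1 m[φ2→N] = [6, 6]
r1 m[φ2→M] = [6, 4]
r1 m[φ3→A] = [8, 2]
r1 m[φ3→N] = [8, 7]
r1 m[φ4→G] = [2, 7]
r1 m[R→φ0] = [1, 1]
r1 m[A→φ3] = [1, 1]
r1 m[N→φ2] = [1, 1]
r1 m[N→φ3] = [1, 1]
r1 m[M→φ0] = [1, 1]
r1 m[M→φ1] = [1, 1]
r1 m[M→φ2] = [1, 1]
r1 m[G→φ1] = [1, 1]
r1 m[G→φ4] = [1, 1]
r2 m[φ0→R] = [6, 6]
r2 m[φ0→M] = [6, 6]
r2 m[φ1→M] = [5, 5]
r2 m[φ1→G] = [5, 3]
r2 m[φ2→N] = [6, 6]
r2 m[φ2→M] = [6, 4]
r2 m[φ3→A] = [8, 2]
r2 m[φ3→N] = [8, 7]
r2 m[φ4→G] = [2, 7]
r2 m[R→φ0] = [1, 1]
r2 m[A→φ3] = [1, 1]
r2 m[N→φ2] = [8, 7]
r2 m[N→φ3] = [6, 6]
r2 m[M→φ0] = [30, 20]
r2 m[M→φ1] = [36, 24]
r2 m[M→φ2] = [30, 30]
r2 m[G→φ1] = [2, 7]
r2 m[G→φ4] = [5, 3]
r3 m[φ0→R] = [180, 120]
r3 m[φ0→M] = [6, 6]
r3 m[φ1→M] = [21, 14]
r3 m[φ1→G] = [180, 108]
r3 m[φ2→N] = [180, 180]
r3 m[φ2→M] = [48, 32]
r3 m[φ3→A] = [48, 12]
r3 m[φ3→N] = [8, 7]
r3 m[φ4→G] = [2, 7]
r3 m[R→φ0] = [1, 1]
r3 m[A→φ3] = [1, 1]
r3 m[N→φ2] = [8, 7]
r3 m[N→φ3] = [6, 6]
r3 m[M→φ0] = [30, 20]
r3 m[M→φ1] = [36, 24]
r3 m[M→φ2] = [30, 30]
r3 m[G→φ1] = [2, 7]
r3 m[G→φ4] = [5, 3]
r4 m[φ0→R] = [180, 120]
r4 m[φ0→M] = [6, 6]
r4 m[φ1→M] = [21, 14]
r4 m[φ1→G] = [180, 108]
r4 m[φ2→N] = [180, 180]
r4 m[φ2→M] = [48, 32]
r4 m[φ3→A] = [48, 12]
r4 m[φ3→N] = [8, 7]
r4 m[φ4→G] = [2, 7]
r4 m[R→φ0] = [1, 1]
r4 m[A→φ3] = [1, 1]
r4 m[N→φ2] = [8, 7]
r4 m[N→φ3] = [180, 180]
r4 m[M→φ0] = [1008, 448]
r4 m[M→φ1] = [288, 192]
r4 m[M→φ2] = [126, 84]
r4 m[G→φ1] = [2, 7]
r4 m[G→φ4] = [180, 108]
r5 m[φ0→R] = [6048, 3024]
r5 m[φ0→M] = [6, 6]
r5 m[φ1→M] = [21, 14]
r5 m[φ1→G] = [1440, 864]
r5 m[φ2→N] = [756, 756]
r5 m[φ2→M] = [48, 32]
r5 m[φ3→A] = [1440, 360]
r5 m[φ3→N] = [8, 7]
r5 m[φ4→G] = [2, 7]
r5 m[R→φ0] = [1, 1]
r5 m[A→φ3] = [1, 1]
r5 m[N→φ2] = [8, 7]
r5 m[N→φ3] = [180, 180]
r5 m[M→φ0] = [1008, 448]
r5 m[M→φ1] = [288, 192]
r5 m[M→φ2] = [126, 84]
r5 m[G→φ1] = [2, 7]
r5 m[G→φ4] = [180, 108]
r6 m[φ0→R] = [6048, 3024]
r6 m[φ0→M] = [6, 6]
r6 m[φ1→M] = [21, 14]
r6 m[φ1→G] = [1440, 864]
r6 m[φ2→N] = [756, 756]
r6 m[φ2→M] = [48, 32]
r6 m[φ3→A] = [1440, 360]
r6 m[φ3→N] = [8, 7]
r6 m[φ4→G] = [2, 7]
r6 m[R→φ0] = [1, 1]
r6 m[A→φ3] = [1, 1]
r6 m[N→φ2] = [8, 7]
r6 m[N→φ3] = [756, 756]
r6 m[M→φ0] = [1008, 448]
r6 m[M→φ1] = [288, 192]
r6 m[M→φ2] = [126, 84]
r6 m[G→φ1] = [2, 7]
r6 m[G→φ4] = [1440, 864]
r7 m[φ0→R] = [6048, 3024]
r7 m[φ0→M] = [6, 6]
r7 m[φ1→M] = [21, 14]
r7 m[φ1→G] = [1440, 864]
r7 m[φ2→N] = [756, 756]
r7 m[φ2→M] = [48, 32]
r7 m[φ3→A] = [6048, 1512]
r7 m[φ3→N] = [8, 7]
r7 m[φ4→G] = [2, 7]
r7 m[R→φ0] = [1, 1]
r7 m[A→φ3] = [1, 1]
r7 m[N→φ2] = [8, 7]
r7 m[N→φ3] = [756, 756]
r7 m[M→φ0] = [1008, 448]
r7 m[M→φ1] = [288, 192]
r7 m[M→φ2] = [126, 84]
r7 m[G→φ1] = [2, 7]
r7 m[G→φ4] = [1440, 864]
r8 m[φ0→R] = [6048, 3024]
r8 m[φ0→M] = [6, 6]
r8 m[φ1→M] = [21, 14]
r8 m[φ1→G] = [1440, 864]
r8 m[φ2→N] = [756, 756]
r8 m[φ2→M] = [48, 32]
r8 m[φ3→A] = [6048, 1512]
r8 m[φ3→N] = [8, 7]
r8 m[φ4→G] = [2, 7]
r8 m[R→φ0] = [1, 1]
r8 m[A→φ3] = [1, 1]
r8 m[N→φ2] = [8, 7]
r8 m[N→φ3] = [756, 756]
r8 m[M→φ0] = [1008, 448]
r8 m[M→φ1] = [288, 192]
r8 m[M→φ2] = [126, 84]
r8 m[G→φ1] = [2, 7]
r8 m[G→φ4] = [1440, 864]
fixed point reached at round 8
traceback from R: (R=0, A=0, N=0, M=0, G=1), score=6048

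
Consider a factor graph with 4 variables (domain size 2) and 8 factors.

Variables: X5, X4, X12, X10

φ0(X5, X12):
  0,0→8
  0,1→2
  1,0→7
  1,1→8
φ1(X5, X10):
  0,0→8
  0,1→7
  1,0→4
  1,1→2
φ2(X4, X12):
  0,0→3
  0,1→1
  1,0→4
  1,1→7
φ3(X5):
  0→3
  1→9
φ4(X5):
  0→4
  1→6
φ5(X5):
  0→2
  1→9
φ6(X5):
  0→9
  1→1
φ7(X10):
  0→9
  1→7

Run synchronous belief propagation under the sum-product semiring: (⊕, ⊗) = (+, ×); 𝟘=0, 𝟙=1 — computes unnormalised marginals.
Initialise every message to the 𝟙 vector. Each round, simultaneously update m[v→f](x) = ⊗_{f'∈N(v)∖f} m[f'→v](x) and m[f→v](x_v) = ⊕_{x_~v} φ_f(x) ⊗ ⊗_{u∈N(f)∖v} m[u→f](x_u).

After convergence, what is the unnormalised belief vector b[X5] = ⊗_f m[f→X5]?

b[X5] = [1881792, 2745900]

init: all messages = 𝟙 over 2 values
r1 m[φ0→X5] = [10, 15]
r1 m[φ0→X12] = [15, 10]
r1 m[φ1→X5] = [15, 6]
r1 m[φ1→X10] = [12, 9]
r1 m[φ2→X4] = [4, 11]
r1 m[φ2→X12] = [7, 8]
r1 m[φ3→X5] = [3, 9]
r1 m[φ4→X5] = [4, 6]
r1 m[φ5→X5] = [2, 9]
r1 m[φ6→X5] = [9, 1]
r1 m[φ7→X10] = [9, 7]
r1 m[X5→φ0] = [1, 1]
r1 m[X5→φ1] = [1, 1]
r1 m[X5→φ3] = [1, 1]
r1 m[X5→φ4] = [1, 1]
r1 m[X5→φ5] = [1, 1]
r1 m[X5→φ6] = [1, 1]
r1 m[X4→φ2] = [1, 1]
r1 m[X12→φ0] = [1, 1]
r1 m[X12→φ2] = [1, 1]
r1 m[X10→φ1] = [1, 1]
r1 m[X10→φ7] = [1, 1]
r2 m[φ0→X5] = [10, 15]
r2 m[φ0→X12] = [15, 10]
r2 m[φ1→X5] = [15, 6]
r2 m[φ1→X10] = [12, 9]
r2 m[φ2→X4] = [4, 11]
r2 m[φ2→X12] = [7, 8]
r2 m[φ3→X5] = [3, 9]
r2 m[φ4→X5] = [4, 6]
r2 m[φ5→X5] = [2, 9]
r2 m[φ6→X5] = [9, 1]
r2 m[φ7→X10] = [9, 7]
r2 m[X5→φ0] = [3240, 2916]
r2 m[X5→φ1] = [2160, 7290]
r2 m[X5→φ3] = [10800, 4860]
r2 m[X5→φ4] = [8100, 7290]
r2 m[X5→φ5] = [16200, 4860]
r2 m[X5→φ6] = [3600, 43740]
r2 m[X4→φ2] = [1, 1]
r2 m[X12→φ0] = [7, 8]
r2 m[X12→φ2] = [15, 10]
r2 m[X10→φ1] = [9, 7]
r2 m[X10→φ7] = [12, 9]
r3 m[φ0→X5] = [72, 113]
r3 m[φ0→X12] = [46332, 29808]
r3 m[φ1→X5] = [121, 50]
r3 m[φ1→X10] = [46440, 29700]
r3 m[φ2→X4] = [55, 130]
r3 m[φ2→X12] = [7, 8]
r3 m[φ3→X5] = [3, 9]
r3 m[φ4→X5] = [4, 6]
r3 m[φ5→X5] = [2, 9]
r3 m[φ6→X5] = [9, 1]
r3 m[φ7→X10] = [9, 7]
r3 m[X5→φ0] = [3240, 2916]
r3 m[X5→φ1] = [2160, 7290]
r3 m[X5→φ3] = [10800, 4860]
r3 m[X5→φ4] = [8100, 7290]
r3 m[X5→φ5] = [16200, 4860]
r3 m[X5→φ6] = [3600, 43740]
r3 m[X4→φ2] = [1, 1]
r3 m[X12→φ0] = [7, 8]
r3 m[X12→φ2] = [15, 10]
r3 m[X10→φ1] = [9, 7]
r3 m[X10→φ7] = [12, 9]
r4 m[φ0→X5] = [72, 113]
r4 m[φ0→X12] = [46332, 29808]
r4 m[φ1→X5] = [121, 50]
r4 m[φ1→X10] = [46440, 29700]
r4 m[φ2→X4] = [55, 130]
r4 m[φ2→X12] = [7, 8]
r4 m[φ3→X5] = [3, 9]
r4 m[φ4→X5] = [4, 6]
r4 m[φ5→X5] = [2, 9]
r4 m[φ6→X5] = [9, 1]
r4 m[φ7→X10] = [9, 7]
r4 m[X5→φ0] = [26136, 24300]
r4 m[X5→φ1] = [15552, 54918]
r4 m[X5→φ3] = [627264, 305100]
r4 m[X5→φ4] = [470448, 457650]
r4 m[X5→φ5] = [940896, 305100]
r4 m[X5→φ6] = [209088, 2745900]
r4 m[X4→φ2] = [1, 1]
r4 m[X12→φ0] = [7, 8]
r4 m[X12→φ2] = [46332, 29808]
r4 m[X10→φ1] = [9, 7]
r4 m[X10→φ7] = [46440, 29700]
r5 m[φ0→X5] = [72, 113]
r5 m[φ0→X12] = [379188, 246672]
r5 m[φ1→X5] = [121, 50]
r5 m[φ1→X10] = [344088, 218700]
r5 m[φ2→X4] = [168804, 393984]
r5 m[φ2→X12] = [7, 8]
r5 m[φ3→X5] = [3, 9]
r5 m[φ4→X5] = [4, 6]
r5 m[φ5→X5] = [2, 9]
r5 m[φ6→X5] = [9, 1]
r5 m[φ7→X10] = [9, 7]
r5 m[X5→φ0] = [26136, 24300]
r5 m[X5→φ1] = [15552, 54918]
r5 m[X5→φ3] = [627264, 305100]
r5 m[X5→φ4] = [470448, 457650]
r5 m[X5→φ5] = [940896, 305100]
r5 m[X5→φ6] = [209088, 2745900]
r5 m[X4→φ2] = [1, 1]
r5 m[X12→φ0] = [7, 8]
r5 m[X12→φ2] = [46332, 29808]
r5 m[X10→φ1] = [9, 7]
r5 m[X10→φ7] = [46440, 29700]
r6 m[φ0→X5] = [72, 113]
r6 m[φ0→X12] = [379188, 246672]
r6 m[φ1→X5] = [121, 50]
r6 m[φ1→X10] = [344088, 218700]
r6 m[φ2→X4] = [168804, 393984]
r6 m[φ2→X12] = [7, 8]
r6 m[φ3→X5] = [3, 9]
r6 m[φ4→X5] = [4, 6]
r6 m[φ5→X5] = [2, 9]
r6 m[φ6→X5] = [9, 1]
r6 m[φ7→X10] = [9, 7]
r6 m[X5→φ0] = [26136, 24300]
r6 m[X5→φ1] = [15552, 54918]
r6 m[X5→φ3] = [627264, 305100]
r6 m[X5→φ4] = [470448, 457650]
r6 m[X5→φ5] = [940896, 305100]
r6 m[X5→φ6] = [209088, 2745900]
r6 m[X4→φ2] = [1, 1]
r6 m[X12→φ0] = [7, 8]
r6 m[X12→φ2] = [379188, 246672]
r6 m[X10→φ1] = [9, 7]
r6 m[X10→φ7] = [344088, 218700]
r7 m[φ0→X5] = [72, 113]
r7 m[φ0→X12] = [379188, 246672]
r7 m[φ1→X5] = [121, 50]
r7 m[φ1→X10] = [344088, 218700]
r7 m[φ2→X4] = [1384236, 3243456]
r7 m[φ2→X12] = [7, 8]
r7 m[φ3→X5] = [3, 9]
r7 m[φ4→X5] = [4, 6]
r7 m[φ5→X5] = [2, 9]
r7 m[φ6→X5] = [9, 1]
r7 m[φ7→X10] = [9, 7]
r7 m[X5→φ0] = [26136, 24300]
r7 m[X5→φ1] = [15552, 54918]
r7 m[X5→φ3] = [627264, 305100]
r7 m[X5→φ4] = [470448, 457650]
r7 m[X5→φ5] = [940896, 305100]
r7 m[X5→φ6] = [209088, 2745900]
r7 m[X4→φ2] = [1, 1]
r7 m[X12→φ0] = [7, 8]
r7 m[X12→φ2] = [379188, 246672]
r7 m[X10→φ1] = [9, 7]
r7 m[X10→φ7] = [344088, 218700]
r8 m[φ0→X5] = [72, 113]
r8 m[φ0→X12] = [379188, 246672]
r8 m[φ1→X5] = [121, 50]
r8 m[φ1→X10] = [344088, 218700]
r8 m[φ2→X4] = [1384236, 3243456]
r8 m[φ2→X12] = [7, 8]
r8 m[φ3→X5] = [3, 9]
r8 m[φ4→X5] = [4, 6]
r8 m[φ5→X5] = [2, 9]
r8 m[φ6→X5] = [9, 1]
r8 m[φ7→X10] = [9, 7]
r8 m[X5→φ0] = [26136, 24300]
r8 m[X5→φ1] = [15552, 54918]
r8 m[X5→φ3] = [627264, 305100]
r8 m[X5→φ4] = [470448, 457650]
r8 m[X5→φ5] = [940896, 305100]
r8 m[X5→φ6] = [209088, 2745900]
r8 m[X4→φ2] = [1, 1]
r8 m[X12→φ0] = [7, 8]
r8 m[X12→φ2] = [379188, 246672]
r8 m[X10→φ1] = [9, 7]
r8 m[X10→φ7] = [344088, 218700]
fixed point reached at round 8
b[X5] = ⊗ incoming = [1881792, 2745900]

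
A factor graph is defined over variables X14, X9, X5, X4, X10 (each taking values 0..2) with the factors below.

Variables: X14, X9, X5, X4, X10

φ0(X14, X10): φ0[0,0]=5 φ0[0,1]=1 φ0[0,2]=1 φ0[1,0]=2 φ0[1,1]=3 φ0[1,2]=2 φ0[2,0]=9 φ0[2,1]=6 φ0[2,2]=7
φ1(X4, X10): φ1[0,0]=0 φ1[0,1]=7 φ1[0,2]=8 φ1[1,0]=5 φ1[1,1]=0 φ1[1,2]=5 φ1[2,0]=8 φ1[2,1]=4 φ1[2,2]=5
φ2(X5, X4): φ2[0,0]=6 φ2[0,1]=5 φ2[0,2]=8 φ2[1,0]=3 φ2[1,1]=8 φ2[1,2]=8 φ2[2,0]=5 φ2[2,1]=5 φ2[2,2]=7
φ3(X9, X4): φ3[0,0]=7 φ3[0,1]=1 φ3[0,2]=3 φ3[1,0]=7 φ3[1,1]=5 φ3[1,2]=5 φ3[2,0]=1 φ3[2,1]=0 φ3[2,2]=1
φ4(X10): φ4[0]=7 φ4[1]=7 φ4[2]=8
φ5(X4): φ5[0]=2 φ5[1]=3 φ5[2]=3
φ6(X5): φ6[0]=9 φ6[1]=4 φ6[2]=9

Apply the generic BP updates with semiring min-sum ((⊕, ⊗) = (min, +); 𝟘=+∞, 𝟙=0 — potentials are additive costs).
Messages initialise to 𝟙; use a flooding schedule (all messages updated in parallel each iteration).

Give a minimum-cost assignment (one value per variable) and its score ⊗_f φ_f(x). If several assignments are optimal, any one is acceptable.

assignment: (X14=1, X9=2, X5=1, X4=0, X10=0); score = 19

init: all messages = 𝟙 over 3 values
r1 m[φ0→X14] = [1, 2, 6]
r1 m[φ0→X10] = [2, 1, 1]
r1 m[φ1→X4] = [0, 0, 4]
r1 m[φ1→X10] = [0, 0, 5]
r1 m[φ2→X5] = [5, 3, 5]
r1 m[φ2→X4] = [3, 5, 7]
r1 m[φ3→X9] = [1, 5, 0]
r1 m[φ3→X4] = [1, 0, 1]
r1 m[φ4→X10] = [7, 7, 8]
r1 m[φ5→X4] = [2, 3, 3]
r1 m[φ6→X5] = [9, 4, 9]
r1 m[X14→φ0] = [0, 0, 0]
r1 m[X9→φ3] = [0, 0, 0]
r1 m[X5→φ2] = [0, 0, 0]
r1 m[X5→φ6] = [0, 0, 0]
r1 m[X4→φ1] = [0, 0, 0]
r1 m[X4→φ2] = [0, 0, 0]
r1 m[X4→φ3] = [0, 0, 0]
r1 m[X4→φ5] = [0, 0, 0]
r1 m[X10→φ0] = [0, 0, 0]
r1 m[X10→φ1] = [0, 0, 0]
r1 m[X10→φ4] = [0, 0, 0]
r2 m[φ0→X14] = [1, 2, 6]
r2 m[φ0→X10] = [2, 1, 1]
r2 m[φ1→X4] = [0, 0, 4]
r2 m[φ1→X10] = [0, 0, 5]
r2 m[φ2→X5] = [5, 3, 5]
r2 m[φ2→X4] = [3, 5, 7]
r2 m[φ3→X9] = [1, 5, 0]
r2 m[φ3→X4] = [1, 0, 1]
r2 m[φ4→X10] = [7, 7, 8]
r2 m[φ5→X4] = [2, 3, 3]
r2 m[φ6→X5] = [9, 4, 9]
r2 m[X14→φ0] = [0, 0, 0]
r2 m[X9→φ3] = [0, 0, 0]
r2 m[X5→φ2] = [9, 4, 9]
r2 m[X5→φ6] = [5, 3, 5]
r2 m[X4→φ1] = [6, 8, 11]
r2 m[X4→φ2] = [3, 3, 8]
r2 m[X4→φ3] = [5, 8, 14]
r2 m[X4→φ5] = [4, 5, 12]
r2 m[X10→φ0] = [7, 7, 13]
r2 m[X10→φ1] = [9, 8, 9]
r2 m[X10→φ4] = [2, 1, 6]
r3 m[φ0→X14] = [8, 9, 13]
r3 m[φ0→X10] = [2, 1, 1]
r3 m[φ1→X4] = [9, 8, 12]
r3 m[φ1→X10] = [6, 8, 13]
r3 m[φ2→X5] = [8, 6, 8]
r3 m[φ2→X4] = [7, 12, 12]
r3 m[φ3→X9] = [9, 12, 6]
r3 m[φ3→X4] = [1, 0, 1]
r3 m[φ4→X10] = [7, 7, 8]
r3 m[φ5→X4] = [2, 3, 3]
r3 m[φ6→X5] = [9, 4, 9]
r3 m[X14→φ0] = [0, 0, 0]
r3 m[X9→φ3] = [0, 0, 0]
r3 m[X5→φ2] = [9, 4, 9]
r3 m[X5→φ6] = [5, 3, 5]
r3 m[X4→φ1] = [6, 8, 11]
r3 m[X4→φ2] = [3, 3, 8]
r3 m[X4→φ3] = [5, 8, 14]
r3 m[X4→φ5] = [4, 5, 12]
r3 m[X10→φ0] = [7, 7, 13]
r3 m[X10→φ1] = [9, 8, 9]
r3 m[X10→φ4] = [2, 1, 6]
r4 m[φ0→X14] = [8, 9, 13]
r4 m[φ0→X10] = [2, 1, 1]
r4 m[φ1→X4] = [9, 8, 12]
r4 m[φ1→X10] = [6, 8, 13]
r4 m[φ2→X5] = [8, 6, 8]
r4 m[φ2→X4] = [7, 12, 12]
r4 m[φ3→X9] = [9, 12, 6]
r4 m[φ3→X4] = [1, 0, 1]
r4 m[φ4→X10] = [7, 7, 8]
r4 m[φ5→X4] = [2, 3, 3]
r4 m[φ6→X5] = [9, 4, 9]
r4 m[X14→φ0] = [0, 0, 0]
r4 m[X9→φ3] = [0, 0, 0]
r4 m[X5→φ2] = [9, 4, 9]
r4 m[X5→φ6] = [8, 6, 8]
r4 m[X4→φ1] = [10, 15, 16]
r4 m[X4→φ2] = [12, 11, 16]
r4 m[X4→φ3] = [18, 23, 27]
r4 m[X4→φ5] = [17, 20, 25]
r4 m[X10→φ0] = [13, 15, 21]
r4 m[X10→φ1] = [9, 8, 9]
r4 m[X10→φ4] = [8, 9, 14]
r5 m[φ0→X14] = [16, 15, 21]
r5 m[φ0→X10] = [2, 1, 1]
r5 m[φ1→X4] = [9, 8, 12]
r5 m[φ1→X10] = [10, 15, 18]
r5 m[φ2→X5] = [16, 15, 16]
r5 m[φ2→X4] = [7, 12, 12]
r5 m[φ3→X9] = [24, 25, 19]
r5 m[φ3→X4] = [1, 0, 1]
r5 m[φ4→X10] = [7, 7, 8]
r5 m[φ5→X4] = [2, 3, 3]
r5 m[φ6→X5] = [9, 4, 9]
r5 m[X14→φ0] = [0, 0, 0]
r5 m[X9→φ3] = [0, 0, 0]
r5 m[X5→φ2] = [9, 4, 9]
r5 m[X5→φ6] = [8, 6, 8]
r5 m[X4→φ1] = [10, 15, 16]
r5 m[X4→φ2] = [12, 11, 16]
r5 m[X4→φ3] = [18, 23, 27]
r5 m[X4→φ5] = [17, 20, 25]
r5 m[X10→φ0] = [13, 15, 21]
r5 m[X10→φ1] = [9, 8, 9]
r5 m[X10→φ4] = [8, 9, 14]
r6 m[φ0→X14] = [16, 15, 21]
r6 m[φ0→X10] = [2, 1, 1]
r6 m[φ1→X4] = [9, 8, 12]
r6 m[φ1→X10] = [10, 15, 18]
r6 m[φ2→X5] = [16, 15, 16]
r6 m[φ2→X4] = [7, 12, 12]
r6 m[φ3→X9] = [24, 25, 19]
r6 m[φ3→X4] = [1, 0, 1]
r6 m[φ4→X10] = [7, 7, 8]
r6 m[φ5→X4] = [2, 3, 3]
r6 m[φ6→X5] = [9, 4, 9]
r6 m[X14→φ0] = [0, 0, 0]
r6 m[X9→φ3] = [0, 0, 0]
r6 m[X5→φ2] = [9, 4, 9]
r6 m[X5→φ6] = [16, 15, 16]
r6 m[X4→φ1] = [10, 15, 16]
r6 m[X4→φ2] = [12, 11, 16]
r6 m[X4→φ3] = [18, 23, 27]
r6 m[X4→φ5] = [17, 20, 25]
r6 m[X10→φ0] = [17, 22, 26]
r6 m[X10→φ1] = [9, 8, 9]
r6 m[X10→φ4] = [12, 16, 19]
r7 m[φ0→X14] = [22, 19, 26]
r7 m[φ0→X10] = [2, 1, 1]
r7 m[φ1→X4] = [9, 8, 12]
r7 m[φ1→X10] = [10, 15, 18]
r7 m[φ2→X5] = [16, 15, 16]
r7 m[φ2→X4] = [7, 12, 12]
r7 m[φ3→X9] = [24, 25, 19]
r7 m[φ3→X4] = [1, 0, 1]
r7 m[φ4→X10] = [7, 7, 8]
r7 m[φ5→X4] = [2, 3, 3]
r7 m[φ6→X5] = [9, 4, 9]
r7 m[X14→φ0] = [0, 0, 0]
r7 m[X9→φ3] = [0, 0, 0]
r7 m[X5→φ2] = [9, 4, 9]
r7 m[X5→φ6] = [16, 15, 16]
r7 m[X4→φ1] = [10, 15, 16]
r7 m[X4→φ2] = [12, 11, 16]
r7 m[X4→φ3] = [18, 23, 27]
r7 m[X4→φ5] = [17, 20, 25]
r7 m[X10→φ0] = [17, 22, 26]
r7 m[X10→φ1] = [9, 8, 9]
r7 m[X10→φ4] = [12, 16, 19]
r8 m[φ0→X14] = [22, 19, 26]
r8 m[φ0→X10] = [2, 1, 1]
r8 m[φ1→X4] = [9, 8, 12]
r8 m[φ1→X10] = [10, 15, 18]
r8 m[φ2→X5] = [16, 15, 16]
r8 m[φ2→X4] = [7, 12, 12]
r8 m[φ3→X9] = [24, 25, 19]
r8 m[φ3→X4] = [1, 0, 1]
r8 m[φ4→X10] = [7, 7, 8]
r8 m[φ5→X4] = [2, 3, 3]
r8 m[φ6→X5] = [9, 4, 9]
r8 m[X14→φ0] = [0, 0, 0]
r8 m[X9→φ3] = [0, 0, 0]
r8 m[X5→φ2] = [9, 4, 9]
r8 m[X5→φ6] = [16, 15, 16]
r8 m[X4→φ1] = [10, 15, 16]
r8 m[X4→φ2] = [12, 11, 16]
r8 m[X4→φ3] = [18, 23, 27]
r8 m[X4→φ5] = [17, 20, 25]
r8 m[X10→φ0] = [17, 22, 26]
r8 m[X10→φ1] = [9, 8, 9]
r8 m[X10→φ4] = [12, 16, 19]
fixed point reached at round 8
traceback from X14: (X14=1, X9=2, X5=1, X4=0, X10=0), score=19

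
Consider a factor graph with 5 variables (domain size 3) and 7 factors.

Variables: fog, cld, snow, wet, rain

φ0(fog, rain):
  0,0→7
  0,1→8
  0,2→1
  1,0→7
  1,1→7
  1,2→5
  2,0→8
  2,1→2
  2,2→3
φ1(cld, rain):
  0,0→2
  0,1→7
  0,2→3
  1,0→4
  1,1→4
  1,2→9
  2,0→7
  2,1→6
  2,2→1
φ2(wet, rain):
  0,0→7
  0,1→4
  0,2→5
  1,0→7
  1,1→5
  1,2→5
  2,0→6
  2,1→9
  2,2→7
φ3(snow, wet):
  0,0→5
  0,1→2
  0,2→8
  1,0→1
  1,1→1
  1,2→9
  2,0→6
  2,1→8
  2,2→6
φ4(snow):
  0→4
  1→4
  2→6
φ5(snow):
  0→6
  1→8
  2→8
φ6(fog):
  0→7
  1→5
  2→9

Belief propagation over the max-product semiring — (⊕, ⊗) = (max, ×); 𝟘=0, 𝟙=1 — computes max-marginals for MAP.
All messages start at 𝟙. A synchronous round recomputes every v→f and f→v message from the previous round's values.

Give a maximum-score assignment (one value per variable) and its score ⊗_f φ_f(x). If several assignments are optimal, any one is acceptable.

assignment: (fog=2, cld=2, snow=2, wet=1, rain=0); score = 1354752

init: all messages = 𝟙 over 3 values
r1 m[φ0→fog] = [8, 7, 8]
r1 m[φ0→rain] = [8, 8, 5]
r1 m[φ1→cld] = [7, 9, 7]
r1 m[φ1→rain] = [7, 7, 9]
r1 m[φ2→wet] = [7, 7, 9]
r1 m[φ2→rain] = [7, 9, 7]
r1 m[φ3→snow] = [8, 9, 8]
r1 m[φ3→wet] = [6, 8, 9]
r1 m[φ4→snow] = [4, 4, 6]
r1 m[φ5→snow] = [6, 8, 8]
r1 m[φ6→fog] = [7, 5, 9]
r1 m[fog→φ0] = [1, 1, 1]
r1 m[fog→φ6] = [1, 1, 1]
r1 m[cld→φ1] = [1, 1, 1]
r1 m[snow→φ3] = [1, 1, 1]
r1 m[snow→φ4] = [1, 1, 1]
r1 m[snow→φ5] = [1, 1, 1]
r1 m[wet→φ2] = [1, 1, 1]
r1 m[wet→φ3] = [1, 1, 1]
r1 m[rain→φ0] = [1, 1, 1]
r1 m[rain→φ1] = [1, 1, 1]
r1 m[rain→φ2] = [1, 1, 1]
r2 m[φ0→fog] = [8, 7, 8]
r2 m[φ0→rain] = [8, 8, 5]
r2 m[φ1→cld] = [7, 9, 7]
r2 m[φ1→rain] = [7, 7, 9]
r2 m[φ2→wet] = [7, 7, 9]
r2 m[φ2→rain] = [7, 9, 7]
r2 m[φ3→snow] = [8, 9, 8]
r2 m[φ3→wet] = [6, 8, 9]
r2 m[φ4→snow] = [4, 4, 6]
r2 m[φ5→snow] = [6, 8, 8]
r2 m[φ6→fog] = [7, 5, 9]
r2 m[fog→φ0] = [7, 5, 9]
r2 m[fog→φ6] = [8, 7, 8]
r2 m[cld→φ1] = [1, 1, 1]
r2 m[snow→φ3] = [24, 32, 48]
r2 m[snow→φ4] = [48, 72, 64]
r2 m[snow→φ5] = [32, 36, 48]
r2 m[wet→φ2] = [6, 8, 9]
r2 m[wet→φ3] = [7, 7, 9]
r2 m[rain→φ0] = [49, 63, 63]
r2 m[rain→φ1] = [56, 72, 35]
r2 m[rain→φ2] = [56, 56, 45]
r3 m[φ0→fog] = [504, 441, 392]
r3 m[φ0→rain] = [72, 56, 27]
r3 m[φ1→cld] = [504, 315, 432]
r3 m[φ1→rain] = [7, 7, 9]
r3 m[φ2→wet] = [392, 392, 504]
r3 m[φ2→rain] = [56, 81, 63]
r3 m[φ3→snow] = [72, 81, 56]
r3 m[φ3→wet] = [288, 384, 288]
r3 m[φ4→snow] = [4, 4, 6]
r3 m[φ5→snow] = [6, 8, 8]
r3 m[φ6→fog] = [7, 5, 9]
r3 m[fog→φ0] = [7, 5, 9]
r3 m[fog→φ6] = [8, 7, 8]
r3 m[cld→φ1] = [1, 1, 1]
r3 m[snow→φ3] = [24, 32, 48]
r3 m[snow→φ4] = [48, 72, 64]
r3 m[snow→φ5] = [32, 36, 48]
r3 m[wet→φ2] = [6, 8, 9]
r3 m[wet→φ3] = [7, 7, 9]
r3 m[rain→φ0] = [49, 63, 63]
r3 m[rain→φ1] = [56, 72, 35]
r3 m[rain→φ2] = [56, 56, 45]
r4 m[φ0→fog] = [504, 441, 392]
r4 m[φ0→rain] = [72, 56, 27]
r4 m[φ1→cld] = [504, 315, 432]
r4 m[φ1→rain] = [7, 7, 9]
r4 m[φ2→wet] = [392, 392, 504]
r4 m[φ2→rain] = [56, 81, 63]
r4 m[φ3→snow] = [72, 81, 56]
r4 m[φ3→wet] = [288, 384, 288]
r4 m[φ4→snow] = [4, 4, 6]
r4 m[φ5→snow] = [6, 8, 8]
r4 m[φ6→fog] = [7, 5, 9]
r4 m[fog→φ0] = [7, 5, 9]
r4 m[fog→φ6] = [504, 441, 392]
r4 m[cld→φ1] = [1, 1, 1]
r4 m[snow→φ3] = [24, 32, 48]
r4 m[snow→φ4] = [432, 648, 448]
r4 m[snow→φ5] = [288, 324, 336]
r4 m[wet→φ2] = [288, 384, 288]
r4 m[wet→φ3] = [392, 392, 504]
r4 m[rain→φ0] = [392, 567, 567]
r4 m[rain→φ1] = [4032, 4536, 1701]
r4 m[rain→φ2] = [504, 392, 243]
r5 m[φ0→fog] = [4536, 3969, 3136]
r5 m[φ0→rain] = [72, 56, 27]
r5 m[φ1→cld] = [31752, 18144, 28224]
r5 m[φ1→rain] = [7, 7, 9]
r5 m[φ2→wet] = [3528, 3528, 3528]
r5 m[φ2→rain] = [2688, 2592, 2016]
r5 m[φ3→snow] = [4032, 4536, 3136]
r5 m[φ3→wet] = [288, 384, 288]
r5 m[φ4→snow] = [4, 4, 6]
r5 m[φ5→snow] = [6, 8, 8]
r5 m[φ6→fog] = [7, 5, 9]
r5 m[fog→φ0] = [7, 5, 9]
r5 m[fog→φ6] = [504, 441, 392]
r5 m[cld→φ1] = [1, 1, 1]
r5 m[snow→φ3] = [24, 32, 48]
r5 m[snow→φ4] = [432, 648, 448]
r5 m[snow→φ5] = [288, 324, 336]
r5 m[wet→φ2] = [288, 384, 288]
r5 m[wet→φ3] = [392, 392, 504]
r5 m[rain→φ0] = [392, 567, 567]
r5 m[rain→φ1] = [4032, 4536, 1701]
r5 m[rain→φ2] = [504, 392, 243]
r6 m[φ0→fog] = [4536, 3969, 3136]
r6 m[φ0→rain] = [72, 56, 27]
r6 m[φ1→cld] = [31752, 18144, 28224]
r6 m[φ1→rain] = [7, 7, 9]
r6 m[φ2→wet] = [3528, 3528, 3528]
r6 m[φ2→rain] = [2688, 2592, 2016]
r6 m[φ3→snow] = [4032, 4536, 3136]
r6 m[φ3→wet] = [288, 384, 288]
r6 m[φ4→snow] = [4, 4, 6]
r6 m[φ5→snow] = [6, 8, 8]
r6 m[φ6→fog] = [7, 5, 9]
r6 m[fog→φ0] = [7, 5, 9]
r6 m[fog→φ6] = [4536, 3969, 3136]
r6 m[cld→φ1] = [1, 1, 1]
r6 m[snow→φ3] = [24, 32, 48]
r6 m[snow→φ4] = [24192, 36288, 25088]
r6 m[snow→φ5] = [16128, 18144, 18816]
r6 m[wet→φ2] = [288, 384, 288]
r6 m[wet→φ3] = [3528, 3528, 3528]
r6 m[rain→φ0] = [18816, 18144, 18144]
r6 m[rain→φ1] = [193536, 145152, 54432]
r6 m[rain→φ2] = [504, 392, 243]
r7 m[φ0→fog] = [145152, 131712, 150528]
r7 m[φ0→rain] = [72, 56, 27]
r7 m[φ1→cld] = [1016064, 774144, 1354752]
r7 m[φ1→rain] = [7, 7, 9]
r7 m[φ2→wet] = [3528, 3528, 3528]
r7 m[φ2→rain] = [2688, 2592, 2016]
r7 m[φ3→snow] = [28224, 31752, 28224]
r7 m[φ3→wet] = [288, 384, 288]
r7 m[φ4→snow] = [4, 4, 6]
r7 m[φ5→snow] = [6, 8, 8]
r7 m[φ6→fog] = [7, 5, 9]
r7 m[fog→φ0] = [7, 5, 9]
r7 m[fog→φ6] = [4536, 3969, 3136]
r7 m[cld→φ1] = [1, 1, 1]
r7 m[snow→φ3] = [24, 32, 48]
r7 m[snow→φ4] = [24192, 36288, 25088]
r7 m[snow→φ5] = [16128, 18144, 18816]
r7 m[wet→φ2] = [288, 384, 288]
r7 m[wet→φ3] = [3528, 3528, 3528]
r7 m[rain→φ0] = [18816, 18144, 18144]
r7 m[rain→φ1] = [193536, 145152, 54432]
r7 m[rain→φ2] = [504, 392, 243]
r8 m[φ0→fog] = [145152, 131712, 150528]
r8 m[φ0→rain] = [72, 56, 27]
r8 m[φ1→cld] = [1016064, 774144, 1354752]
r8 m[φ1→rain] = [7, 7, 9]
r8 m[φ2→wet] = [3528, 3528, 3528]
r8 m[φ2→rain] = [2688, 2592, 2016]
r8 m[φ3→snow] = [28224, 31752, 28224]
r8 m[φ3→wet] = [288, 384, 288]
r8 m[φ4→snow] = [4, 4, 6]
r8 m[φ5→snow] = [6, 8, 8]
r8 m[φ6→fog] = [7, 5, 9]
r8 m[fog→φ0] = [7, 5, 9]
r8 m[fog→φ6] = [145152, 131712, 150528]
r8 m[cld→φ1] = [1, 1, 1]
r8 m[snow→φ3] = [24, 32, 48]
r8 m[snow→φ4] = [169344, 254016, 225792]
r8 m[snow→φ5] = [112896, 127008, 169344]
r8 m[wet→φ2] = [288, 384, 288]
r8 m[wet→φ3] = [3528, 3528, 3528]
r8 m[rain→φ0] = [18816, 18144, 18144]
r8 m[rain→φ1] = [193536, 145152, 54432]
r8 m[rain→φ2] = [504, 392, 243]
r9 m[φ0→fog] = [145152, 131712, 150528]
r9 m[φ0→rain] = [72, 56, 27]
r9 m[φ1→cld] = [1016064, 774144, 1354752]
r9 m[φ1→rain] = [7, 7, 9]
r9 m[φ2→wet] = [3528, 3528, 3528]
r9 m[φ2→rain] = [2688, 2592, 2016]
r9 m[φ3→snow] = [28224, 31752, 28224]
r9 m[φ3→wet] = [288, 384, 288]
r9 m[φ4→snow] = [4, 4, 6]
r9 m[φ5→snow] = [6, 8, 8]
r9 m[φ6→fog] = [7, 5, 9]
r9 m[fog→φ0] = [7, 5, 9]
r9 m[fog→φ6] = [145152, 131712, 150528]
r9 m[cld→φ1] = [1, 1, 1]
r9 m[snow→φ3] = [24, 32, 48]
r9 m[snow→φ4] = [169344, 254016, 225792]
r9 m[snow→φ5] = [112896, 127008, 169344]
r9 m[wet→φ2] = [288, 384, 288]
r9 m[wet→φ3] = [3528, 3528, 3528]
r9 m[rain→φ0] = [18816, 18144, 18144]
r9 m[rain→φ1] = [193536, 145152, 54432]
r9 m[rain→φ2] = [504, 392, 243]
fixed point reached at round 9
traceback from fog: (fog=2, cld=2, snow=2, wet=1, rain=0), score=1354752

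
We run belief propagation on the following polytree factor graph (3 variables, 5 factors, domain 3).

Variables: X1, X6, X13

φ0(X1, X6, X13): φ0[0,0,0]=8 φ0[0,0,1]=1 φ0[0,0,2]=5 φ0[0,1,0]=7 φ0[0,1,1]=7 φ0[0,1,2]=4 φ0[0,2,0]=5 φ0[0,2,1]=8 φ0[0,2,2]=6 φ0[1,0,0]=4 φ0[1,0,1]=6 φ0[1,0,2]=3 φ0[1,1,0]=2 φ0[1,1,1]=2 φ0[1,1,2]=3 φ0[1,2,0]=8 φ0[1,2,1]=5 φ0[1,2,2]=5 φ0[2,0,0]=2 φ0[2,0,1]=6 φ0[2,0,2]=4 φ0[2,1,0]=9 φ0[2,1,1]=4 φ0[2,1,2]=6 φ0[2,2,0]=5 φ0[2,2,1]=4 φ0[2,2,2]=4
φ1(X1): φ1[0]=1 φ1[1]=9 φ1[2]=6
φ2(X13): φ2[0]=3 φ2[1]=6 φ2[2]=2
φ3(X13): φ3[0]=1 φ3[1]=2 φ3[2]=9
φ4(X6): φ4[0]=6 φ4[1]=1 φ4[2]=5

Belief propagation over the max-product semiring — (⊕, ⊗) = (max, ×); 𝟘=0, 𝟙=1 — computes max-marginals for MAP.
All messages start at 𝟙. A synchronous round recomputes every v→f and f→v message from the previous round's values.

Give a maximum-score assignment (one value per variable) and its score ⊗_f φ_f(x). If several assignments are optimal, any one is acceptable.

init: all messages = 𝟙 over 3 values
r1 m[φ0→X1] = [8, 8, 9]
r1 m[φ0→X6] = [8, 9, 8]
r1 m[φ0→X13] = [9, 8, 6]
r1 m[φ1→X1] = [1, 9, 6]
r1 m[φ2→X13] = [3, 6, 2]
r1 m[φ3→X13] = [1, 2, 9]
r1 m[φ4→X6] = [6, 1, 5]
r1 m[X1→φ0] = [1, 1, 1]
r1 m[X1→φ1] = [1, 1, 1]
r1 m[X6→φ0] = [1, 1, 1]
r1 m[X6→φ4] = [1, 1, 1]
r1 m[X13→φ0] = [1, 1, 1]
r1 m[X13→φ2] = [1, 1, 1]
r1 m[X13→φ3] = [1, 1, 1]
r2 m[φ0→X1] = [8, 8, 9]
r2 m[φ0→X6] = [8, 9, 8]
r2 m[φ0→X13] = [9, 8, 6]
r2 m[φ1→X1] = [1, 9, 6]
r2 m[φ2→X13] = [3, 6, 2]
r2 m[φ3→X13] = [1, 2, 9]
r2 m[φ4→X6] = [6, 1, 5]
r2 m[X1→φ0] = [1, 9, 6]
r2 m[X1→φ1] = [8, 8, 9]
r2 m[X6→φ0] = [6, 1, 5]
r2 m[X6→φ4] = [8, 9, 8]
r2 m[X13→φ0] = [3, 12, 18]
r2 m[X13→φ2] = [9, 16, 54]
r2 m[X13→φ3] = [27, 48, 12]
r3 m[φ0→X1] = [540, 450, 432]
r3 m[φ0→X6] = [648, 648, 810]
r3 m[φ0→X13] = [360, 324, 225]
r3 m[φ1→X1] = [1, 9, 6]
r3 m[φ2→X13] = [3, 6, 2]
r3 m[φ3→X13] = [1, 2, 9]
r3 m[φ4→X6] = [6, 1, 5]
r3 m[X1→φ0] = [1, 9, 6]
r3 m[X1→φ1] = [8, 8, 9]
r3 m[X6→φ0] = [6, 1, 5]
r3 m[X6→φ4] = [8, 9, 8]
r3 m[X13→φ0] = [3, 12, 18]
r3 m[X13→φ2] = [9, 16, 54]
r3 m[X13→φ3] = [27, 48, 12]
r4 m[φ0→X1] = [540, 450, 432]
r4 m[φ0→X6] = [648, 648, 810]
r4 m[φ0→X13] = [360, 324, 225]
r4 m[φ1→X1] = [1, 9, 6]
r4 m[φ2→X13] = [3, 6, 2]
r4 m[φ3→X13] = [1, 2, 9]
r4 m[φ4→X6] = [6, 1, 5]
r4 m[X1→φ0] = [1, 9, 6]
r4 m[X1→φ1] = [540, 450, 432]
r4 m[X6→φ0] = [6, 1, 5]
r4 m[X6→φ4] = [648, 648, 810]
r4 m[X13→φ0] = [3, 12, 18]
r4 m[X13→φ2] = [360, 648, 2025]
r4 m[X13→φ3] = [1080, 1944, 450]
r5 m[φ0→X1] = [540, 450, 432]
r5 m[φ0→X6] = [648, 648, 810]
r5 m[φ0→X13] = [360, 324, 225]
r5 m[φ1→X1] = [1, 9, 6]
r5 m[φ2→X13] = [3, 6, 2]
r5 m[φ3→X13] = [1, 2, 9]
r5 m[φ4→X6] = [6, 1, 5]
r5 m[X1→φ0] = [1, 9, 6]
r5 m[X1→φ1] = [540, 450, 432]
r5 m[X6→φ0] = [6, 1, 5]
r5 m[X6→φ4] = [648, 648, 810]
r5 m[X13→φ0] = [3, 12, 18]
r5 m[X13→φ2] = [360, 648, 2025]
r5 m[X13→φ3] = [1080, 1944, 450]
fixed point reached at round 5
traceback from X1: (X1=1, X6=2, X13=2), score=4050

assignment: (X1=1, X6=2, X13=2); score = 4050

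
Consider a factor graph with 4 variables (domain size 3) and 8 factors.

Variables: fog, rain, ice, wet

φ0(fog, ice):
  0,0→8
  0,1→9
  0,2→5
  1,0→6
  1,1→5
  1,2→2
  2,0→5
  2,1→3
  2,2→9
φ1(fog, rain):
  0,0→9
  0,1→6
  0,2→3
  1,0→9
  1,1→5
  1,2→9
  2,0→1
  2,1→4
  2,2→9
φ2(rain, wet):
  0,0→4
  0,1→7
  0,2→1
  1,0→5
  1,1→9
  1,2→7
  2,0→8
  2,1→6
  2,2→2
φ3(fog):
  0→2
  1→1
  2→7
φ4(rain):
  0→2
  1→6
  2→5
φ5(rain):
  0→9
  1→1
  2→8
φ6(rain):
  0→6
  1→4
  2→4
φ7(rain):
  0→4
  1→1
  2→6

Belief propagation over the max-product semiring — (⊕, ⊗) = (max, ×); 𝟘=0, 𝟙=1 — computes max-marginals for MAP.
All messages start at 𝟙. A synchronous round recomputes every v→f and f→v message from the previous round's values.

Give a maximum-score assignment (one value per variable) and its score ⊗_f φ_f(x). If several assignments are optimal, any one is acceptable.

init: all messages = 𝟙 over 3 values
r1 m[φ0→fog] = [9, 6, 9]
r1 m[φ0→ice] = [8, 9, 9]
r1 m[φ1→fog] = [9, 9, 9]
r1 m[φ1→rain] = [9, 6, 9]
r1 m[φ2→rain] = [7, 9, 8]
r1 m[φ2→wet] = [8, 9, 7]
r1 m[φ3→fog] = [2, 1, 7]
r1 m[φ4→rain] = [2, 6, 5]
r1 m[φ5→rain] = [9, 1, 8]
r1 m[φ6→rain] = [6, 4, 4]
r1 m[φ7→rain] = [4, 1, 6]
r1 m[fog→φ0] = [1, 1, 1]
r1 m[fog→φ1] = [1, 1, 1]
r1 m[fog→φ3] = [1, 1, 1]
r1 m[rain→φ1] = [1, 1, 1]
r1 m[rain→φ2] = [1, 1, 1]
r1 m[rain→φ4] = [1, 1, 1]
r1 m[rain→φ5] = [1, 1, 1]
r1 m[rain→φ6] = [1, 1, 1]
r1 m[rain→φ7] = [1, 1, 1]
r1 m[ice→φ0] = [1, 1, 1]
r1 m[wet→φ2] = [1, 1, 1]
r2 m[φ0→fog] = [9, 6, 9]
r2 m[φ0→ice] = [8, 9, 9]
r2 m[φ1→fog] = [9, 9, 9]
r2 m[φ1→rain] = [9, 6, 9]
r2 m[φ2→rain] = [7, 9, 8]
r2 m[φ2→wet] = [8, 9, 7]
r2 m[φ3→fog] = [2, 1, 7]
r2 m[φ4→rain] = [2, 6, 5]
r2 m[φ5→rain] = [9, 1, 8]
r2 m[φ6→rain] = [6, 4, 4]
r2 m[φ7→rain] = [4, 1, 6]
r2 m[fog→φ0] = [18, 9, 63]
r2 m[fog→φ1] = [18, 6, 63]
r2 m[fog→φ3] = [81, 54, 81]
r2 m[rain→φ1] = [3024, 216, 7680]
r2 m[rain→φ2] = [3888, 144, 8640]
r2 m[rain→φ4] = [13608, 216, 13824]
r2 m[rain→φ5] = [3024, 1296, 8640]
r2 m[rain→φ6] = [4536, 324, 17280]
r2 m[rain→φ7] = [6804, 1296, 11520]
r2 m[ice→φ0] = [1, 1, 1]
r2 m[wet→φ2] = [1, 1, 1]
r3 m[φ0→fog] = [9, 6, 9]
r3 m[φ0→ice] = [315, 189, 567]
r3 m[φ1→fog] = [27216, 69120, 69120]
r3 m[φ1→rain] = [162, 252, 567]
r3 m[φ2→rain] = [7, 9, 8]
r3 m[φ2→wet] = [69120, 51840, 17280]
r3 m[φ3→fog] = [2, 1, 7]
r3 m[φ4→rain] = [2, 6, 5]
r3 m[φ5→rain] = [9, 1, 8]
r3 m[φ6→rain] = [6, 4, 4]
r3 m[φ7→rain] = [4, 1, 6]
r3 m[fog→φ0] = [18, 9, 63]
r3 m[fog→φ1] = [18, 6, 63]
r3 m[fog→φ3] = [81, 54, 81]
r3 m[rain→φ1] = [3024, 216, 7680]
r3 m[rain→φ2] = [3888, 144, 8640]
r3 m[rain→φ4] = [13608, 216, 13824]
r3 m[rain→φ5] = [3024, 1296, 8640]
r3 m[rain→φ6] = [4536, 324, 17280]
r3 m[rain→φ7] = [6804, 1296, 11520]
r3 m[ice→φ0] = [1, 1, 1]
r3 m[wet→φ2] = [1, 1, 1]
r4 m[φ0→fog] = [9, 6, 9]
r4 m[φ0→ice] = [315, 189, 567]
r4 m[φ1→fog] = [27216, 69120, 69120]
r4 m[φ1→rain] = [162, 252, 567]
r4 m[φ2→rain] = [7, 9, 8]
r4 m[φ2→wet] = [69120, 51840, 17280]
r4 m[φ3→fog] = [2, 1, 7]
r4 m[φ4→rain] = [2, 6, 5]
r4 m[φ5→rain] = [9, 1, 8]
r4 m[φ6→rain] = [6, 4, 4]
r4 m[φ7→rain] = [4, 1, 6]
r4 m[fog→φ0] = [54432, 69120, 483840]
r4 m[fog→φ1] = [18, 6, 63]
r4 m[fog→φ3] = [244944, 414720, 622080]
r4 m[rain→φ1] = [3024, 216, 7680]
r4 m[rain→φ2] = [69984, 6048, 544320]
r4 m[rain→φ4] = [244944, 9072, 870912]
r4 m[rain→φ5] = [54432, 54432, 544320]
r4 m[rain→φ6] = [81648, 13608, 1088640]
r4 m[rain→φ7] = [122472, 54432, 725760]
r4 m[ice→φ0] = [1, 1, 1]
r4 m[wet→φ2] = [1, 1, 1]
r5 m[φ0→fog] = [9, 6, 9]
r5 m[φ0→ice] = [2419200, 1451520, 4354560]
r5 m[φ1→fog] = [27216, 69120, 69120]
r5 m[φ1→rain] = [162, 252, 567]
r5 m[φ2→rain] = [7, 9, 8]
r5 m[φ2→wet] = [4354560, 3265920, 1088640]
r5 m[φ3→fog] = [2, 1, 7]
r5 m[φ4→rain] = [2, 6, 5]
r5 m[φ5→rain] = [9, 1, 8]
r5 m[φ6→rain] = [6, 4, 4]
r5 m[φ7→rain] = [4, 1, 6]
r5 m[fog→φ0] = [54432, 69120, 483840]
r5 m[fog→φ1] = [18, 6, 63]
r5 m[fog→φ3] = [244944, 414720, 622080]
r5 m[rain→φ1] = [3024, 216, 7680]
r5 m[rain→φ2] = [69984, 6048, 544320]
r5 m[rain→φ4] = [244944, 9072, 870912]
r5 m[rain→φ5] = [54432, 54432, 544320]
r5 m[rain→φ6] = [81648, 13608, 1088640]
r5 m[rain→φ7] = [122472, 54432, 725760]
r5 m[ice→φ0] = [1, 1, 1]
r5 m[wet→φ2] = [1, 1, 1]
r6 m[φ0→fog] = [9, 6, 9]
r6 m[φ0→ice] = [2419200, 1451520, 4354560]
r6 m[φ1→fog] = [27216, 69120, 69120]
r6 m[φ1→rain] = [162, 252, 567]
r6 m[φ2→rain] = [7, 9, 8]
r6 m[φ2→wet] = [4354560, 3265920, 1088640]
r6 m[φ3→fog] = [2, 1, 7]
r6 m[φ4→rain] = [2, 6, 5]
r6 m[φ5→rain] = [9, 1, 8]
r6 m[φ6→rain] = [6, 4, 4]
r6 m[φ7→rain] = [4, 1, 6]
r6 m[fog→φ0] = [54432, 69120, 483840]
r6 m[fog→φ1] = [18, 6, 63]
r6 m[fog→φ3] = [244944, 414720, 622080]
r6 m[rain→φ1] = [3024, 216, 7680]
r6 m[rain→φ2] = [69984, 6048, 544320]
r6 m[rain→φ4] = [244944, 9072, 870912]
r6 m[rain→φ5] = [54432, 54432, 544320]
r6 m[rain→φ6] = [81648, 13608, 1088640]
r6 m[rain→φ7] = [122472, 54432, 725760]
r6 m[ice→φ0] = [1, 1, 1]
r6 m[wet→φ2] = [1, 1, 1]
fixed point reached at round 6
traceback from fog: (fog=2, rain=2, ice=2, wet=0), score=4354560

assignment: (fog=2, rain=2, ice=2, wet=0); score = 4354560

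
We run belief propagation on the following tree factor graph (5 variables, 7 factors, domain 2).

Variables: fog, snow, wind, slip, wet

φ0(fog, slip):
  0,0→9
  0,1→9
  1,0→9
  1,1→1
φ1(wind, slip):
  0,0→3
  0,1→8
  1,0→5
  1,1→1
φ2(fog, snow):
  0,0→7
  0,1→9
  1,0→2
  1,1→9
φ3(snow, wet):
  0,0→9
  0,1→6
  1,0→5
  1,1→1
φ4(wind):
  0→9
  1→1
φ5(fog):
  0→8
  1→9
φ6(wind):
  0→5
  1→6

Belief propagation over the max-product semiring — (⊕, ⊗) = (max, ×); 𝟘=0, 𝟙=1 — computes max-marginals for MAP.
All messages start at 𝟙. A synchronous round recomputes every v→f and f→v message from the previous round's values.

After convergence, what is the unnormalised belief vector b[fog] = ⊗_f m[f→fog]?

b[fog] = [1632960, 492075]

init: all messages = 𝟙 over 2 values
r1 m[φ0→fog] = [9, 9]
r1 m[φ0→slip] = [9, 9]
r1 m[φ1→wind] = [8, 5]
r1 m[φ1→slip] = [5, 8]
r1 m[φ2→fog] = [9, 9]
r1 m[φ2→snow] = [7, 9]
r1 m[φ3→snow] = [9, 5]
r1 m[φ3→wet] = [9, 6]
r1 m[φ4→wind] = [9, 1]
r1 m[φ5→fog] = [8, 9]
r1 m[φ6→wind] = [5, 6]
r1 m[fog→φ0] = [1, 1]
r1 m[fog→φ2] = [1, 1]
r1 m[fog→φ5] = [1, 1]
r1 m[snow→φ2] = [1, 1]
r1 m[snow→φ3] = [1, 1]
r1 m[wind→φ1] = [1, 1]
r1 m[wind→φ4] = [1, 1]
r1 m[wind→φ6] = [1, 1]
r1 m[slip→φ0] = [1, 1]
r1 m[slip→φ1] = [1, 1]
r1 m[wet→φ3] = [1, 1]
r2 m[φ0→fog] = [9, 9]
r2 m[φ0→slip] = [9, 9]
r2 m[φ1→wind] = [8, 5]
r2 m[φ1→slip] = [5, 8]
r2 m[φ2→fog] = [9, 9]
r2 m[φ2→snow] = [7, 9]
r2 m[φ3→snow] = [9, 5]
r2 m[φ3→wet] = [9, 6]
r2 m[φ4→wind] = [9, 1]
r2 m[φ5→fog] = [8, 9]
r2 m[φ6→wind] = [5, 6]
r2 m[fog→φ0] = [72, 81]
r2 m[fog→φ2] = [72, 81]
r2 m[fog→φ5] = [81, 81]
r2 m[snow→φ2] = [9, 5]
r2 m[snow→φ3] = [7, 9]
r2 m[wind→φ1] = [45, 6]
r2 m[wind→φ4] = [40, 30]
r2 m[wind→φ6] = [72, 5]
r2 m[slip→φ0] = [5, 8]
r2 m[slip→φ1] = [9, 9]
r2 m[wet→φ3] = [1, 1]
r3 m[φ0→fog] = [72, 45]
r3 m[φ0→slip] = [729, 648]
r3 m[φ1→wind] = [72, 45]
r3 m[φ1→slip] = [135, 360]
r3 m[φ2→fog] = [63, 45]
r3 m[φ2→snow] = [504, 729]
r3 m[φ3→snow] = [9, 5]
r3 m[φ3→wet] = [63, 42]
r3 m[φ4→wind] = [9, 1]
r3 m[φ5→fog] = [8, 9]
r3 m[φ6→wind] = [5, 6]
r3 m[fog→φ0] = [72, 81]
r3 m[fog→φ2] = [72, 81]
r3 m[fog→φ5] = [81, 81]
r3 m[snow→φ2] = [9, 5]
r3 m[snow→φ3] = [7, 9]
r3 m[wind→φ1] = [45, 6]
r3 m[wind→φ4] = [40, 30]
r3 m[wind→φ6] = [72, 5]
r3 m[slip→φ0] = [5, 8]
r3 m[slip→φ1] = [9, 9]
r3 m[wet→φ3] = [1, 1]
r4 m[φ0→fog] = [72, 45]
r4 m[φ0→slip] = [729, 648]
r4 m[φ1→wind] = [72, 45]
r4 m[φ1→slip] = [135, 360]
r4 m[φ2→fog] = [63, 45]
r4 m[φ2→snow] = [504, 729]
r4 m[φ3→snow] = [9, 5]
r4 m[φ3→wet] = [63, 42]
r4 m[φ4→wind] = [9, 1]
r4 m[φ5→fog] = [8, 9]
r4 m[φ6→wind] = [5, 6]
r4 m[fog→φ0] = [504, 405]
r4 m[fog→φ2] = [576, 405]
r4 m[fog→φ5] = [4536, 2025]
r4 m[snow→φ2] = [9, 5]
r4 m[snow→φ3] = [504, 729]
r4 m[wind→φ1] = [45, 6]
r4 m[wind→φ4] = [360, 270]
r4 m[wind→φ6] = [648, 45]
r4 m[slip→φ0] = [135, 360]
r4 m[slip→φ1] = [729, 648]
r4 m[wet→φ3] = [1, 1]
r5 m[φ0→fog] = [3240, 1215]
r5 m[φ0→slip] = [4536, 4536]
r5 m[φ1→wind] = [5184, 3645]
r5 m[φ1→slip] = [135, 360]
r5 m[φ2→fog] = [63, 45]
r5 m[φ2→snow] = [4032, 5184]
r5 m[φ3→snow] = [9, 5]
r5 m[φ3→wet] = [4536, 3024]
r5 m[φ4→wind] = [9, 1]
r5 m[φ5→fog] = [8, 9]
r5 m[φ6→wind] = [5, 6]
r5 m[fog→φ0] = [504, 405]
r5 m[fog→φ2] = [576, 405]
r5 m[fog→φ5] = [4536, 2025]
r5 m[snow→φ2] = [9, 5]
r5 m[snow→φ3] = [504, 729]
r5 m[wind→φ1] = [45, 6]
r5 m[wind→φ4] = [360, 270]
r5 m[wind→φ6] = [648, 45]
r5 m[slip→φ0] = [135, 360]
r5 m[slip→φ1] = [729, 648]
r5 m[wet→φ3] = [1, 1]
r6 m[φ0→fog] = [3240, 1215]
r6 m[φ0→slip] = [4536, 4536]
r6 m[φ1→wind] = [5184, 3645]
r6 m[φ1→slip] = [135, 360]
r6 m[φ2→fog] = [63, 45]
r6 m[φ2→snow] = [4032, 5184]
r6 m[φ3→snow] = [9, 5]
r6 m[φ3→wet] = [4536, 3024]
r6 m[φ4→wind] = [9, 1]
r6 m[φ5→fog] = [8, 9]
r6 m[φ6→wind] = [5, 6]
r6 m[fog→φ0] = [504, 405]
r6 m[fog→φ2] = [25920, 10935]
r6 m[fog→φ5] = [204120, 54675]
r6 m[snow→φ2] = [9, 5]
r6 m[snow→φ3] = [4032, 5184]
r6 m[wind→φ1] = [45, 6]
r6 m[wind→φ4] = [25920, 21870]
r6 m[wind→φ6] = [46656, 3645]
r6 m[slip→φ0] = [135, 360]
r6 m[slip→φ1] = [4536, 4536]
r6 m[wet→φ3] = [1, 1]
r7 m[φ0→fog] = [3240, 1215]
r7 m[φ0→slip] = [4536, 4536]
r7 m[φ1→wind] = [36288, 22680]
r7 m[φ1→slip] = [135, 360]
r7 m[φ2→fog] = [63, 45]
r7 m[φ2→snow] = [181440, 233280]
r7 m[φ3→snow] = [9, 5]
r7 m[φ3→wet] = [36288, 24192]
r7 m[φ4→wind] = [9, 1]
r7 m[φ5→fog] = [8, 9]
r7 m[φ6→wind] = [5, 6]
r7 m[fog→φ0] = [504, 405]
r7 m[fog→φ2] = [25920, 10935]
r7 m[fog→φ5] = [204120, 54675]
r7 m[snow→φ2] = [9, 5]
r7 m[snow→φ3] = [4032, 5184]
r7 m[wind→φ1] = [45, 6]
r7 m[wind→φ4] = [25920, 21870]
r7 m[wind→φ6] = [46656, 3645]
r7 m[slip→φ0] = [135, 360]
r7 m[slip→φ1] = [4536, 4536]
r7 m[wet→φ3] = [1, 1]
r8 m[φ0→fog] = [3240, 1215]
r8 m[φ0→slip] = [4536, 4536]
r8 m[φ1→wind] = [36288, 22680]
r8 m[φ1→slip] = [135, 360]
r8 m[φ2→fog] = [63, 45]
r8 m[φ2→snow] = [181440, 233280]
r8 m[φ3→snow] = [9, 5]
r8 m[φ3→wet] = [36288, 24192]
r8 m[φ4→wind] = [9, 1]
r8 m[φ5→fog] = [8, 9]
r8 m[φ6→wind] = [5, 6]
r8 m[fog→φ0] = [504, 405]
r8 m[fog→φ2] = [25920, 10935]
r8 m[fog→φ5] = [204120, 54675]
r8 m[snow→φ2] = [9, 5]
r8 m[snow→φ3] = [181440, 233280]
r8 m[wind→φ1] = [45, 6]
r8 m[wind→φ4] = [181440, 136080]
r8 m[wind→φ6] = [326592, 22680]
r8 m[slip→φ0] = [135, 360]
r8 m[slip→φ1] = [4536, 4536]
r8 m[wet→φ3] = [1, 1]
r9 m[φ0→fog] = [3240, 1215]
r9 m[φ0→slip] = [4536, 4536]
r9 m[φ1→wind] = [36288, 22680]
r9 m[φ1→slip] = [135, 360]
r9 m[φ2→fog] = [63, 45]
r9 m[φ2→snow] = [181440, 233280]
r9 m[φ3→snow] = [9, 5]
r9 m[φ3→wet] = [1632960, 1088640]
r9 m[φ4→wind] = [9, 1]
r9 m[φ5→fog] = [8, 9]
r9 m[φ6→wind] = [5, 6]
r9 m[fog→φ0] = [504, 405]
r9 m[fog→φ2] = [25920, 10935]
r9 m[fog→φ5] = [204120, 54675]
r9 m[snow→φ2] = [9, 5]
r9 m[snow→φ3] = [181440, 233280]
r9 m[wind→φ1] = [45, 6]
r9 m[wind→φ4] = [181440, 136080]
r9 m[wind→φ6] = [326592, 22680]
r9 m[slip→φ0] = [135, 360]
r9 m[slip→φ1] = [4536, 4536]
r9 m[wet→φ3] = [1, 1]
r10 m[φ0→fog] = [3240, 1215]
r10 m[φ0→slip] = [4536, 4536]
r10 m[φ1→wind] = [36288, 22680]
r10 m[φ1→slip] = [135, 360]
r10 m[φ2→fog] = [63, 45]
r10 m[φ2→snow] = [181440, 233280]
r10 m[φ3→snow] = [9, 5]
r10 m[φ3→wet] = [1632960, 1088640]
r10 m[φ4→wind] = [9, 1]
r10 m[φ5→fog] = [8, 9]
r10 m[φ6→wind] = [5, 6]
r10 m[fog→φ0] = [504, 405]
r10 m[fog→φ2] = [25920, 10935]
r10 m[fog→φ5] = [204120, 54675]
r10 m[snow→φ2] = [9, 5]
r10 m[snow→φ3] = [181440, 233280]
r10 m[wind→φ1] = [45, 6]
r10 m[wind→φ4] = [181440, 136080]
r10 m[wind→φ6] = [326592, 22680]
r10 m[slip→φ0] = [135, 360]
r10 m[slip→φ1] = [4536, 4536]
r10 m[wet→φ3] = [1, 1]
fixed point reached at round 10
b[fog] = ⊗ incoming = [1632960, 492075]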